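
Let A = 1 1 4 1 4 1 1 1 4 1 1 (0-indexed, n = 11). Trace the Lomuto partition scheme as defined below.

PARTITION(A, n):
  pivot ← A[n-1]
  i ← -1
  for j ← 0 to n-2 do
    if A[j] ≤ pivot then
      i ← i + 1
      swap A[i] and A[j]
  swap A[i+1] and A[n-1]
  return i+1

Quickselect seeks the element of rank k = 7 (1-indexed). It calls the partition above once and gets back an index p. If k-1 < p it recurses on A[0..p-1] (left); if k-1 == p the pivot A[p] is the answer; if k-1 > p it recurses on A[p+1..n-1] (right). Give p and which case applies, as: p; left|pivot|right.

7; left

pivot=1, i=-1
j=0: 1≤1, i=0, swap(0,0) ⇒ 1 1 4 1 4 1 1 1 4 1 1
j=1: 1≤1, i=1, swap(1,1) ⇒ 1 1 4 1 4 1 1 1 4 1 1
j=2: 4>1, skip
j=3: 1≤1, i=2, swap(2,3) ⇒ 1 1 1 4 4 1 1 1 4 1 1
j=4: 4>1, skip
j=5: 1≤1, i=3, swap(3,5) ⇒ 1 1 1 1 4 4 1 1 4 1 1
j=6: 1≤1, i=4, swap(4,6) ⇒ 1 1 1 1 1 4 4 1 4 1 1
j=7: 1≤1, i=5, swap(5,7) ⇒ 1 1 1 1 1 1 4 4 4 1 1
j=8: 4>1, skip
j=9: 1≤1, i=6, swap(6,9) ⇒ 1 1 1 1 1 1 1 4 4 4 1
swap(7,10) ⇒ 1 1 1 1 1 1 1 1 4 4 4; return 7
p = 7; k-1 = 6 < 7 ⇒ left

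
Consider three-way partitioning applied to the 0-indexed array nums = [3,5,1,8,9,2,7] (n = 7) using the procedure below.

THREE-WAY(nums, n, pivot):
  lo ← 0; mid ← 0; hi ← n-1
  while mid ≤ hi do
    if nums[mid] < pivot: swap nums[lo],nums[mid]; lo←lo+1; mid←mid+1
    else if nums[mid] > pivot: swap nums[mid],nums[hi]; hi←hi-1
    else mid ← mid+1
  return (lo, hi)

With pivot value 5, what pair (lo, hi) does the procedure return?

(3, 3)

pivot = 5; lo=0, mid=0, hi=6
nums[mid]=3<5: swap nums[0],nums[0]; lo=1,mid=1 → [3,5,1,8,9,2,7]
nums[mid]=5=5: mid=2
nums[mid]=1<5: swap nums[1],nums[2]; lo=2,mid=3 → [3,1,5,8,9,2,7]
nums[mid]=8>5: swap nums[3],nums[6]; hi=5 → [3,1,5,7,9,2,8]
nums[mid]=7>5: swap nums[3],nums[5]; hi=4 → [3,1,5,2,9,7,8]
nums[mid]=2<5: swap nums[2],nums[3]; lo=3,mid=4 → [3,1,2,5,9,7,8]
nums[mid]=9>5: swap nums[4],nums[4]; hi=3 → [3,1,2,5,9,7,8]
end: lo=3, hi=3; nums = [3,1,2,5,9,7,8]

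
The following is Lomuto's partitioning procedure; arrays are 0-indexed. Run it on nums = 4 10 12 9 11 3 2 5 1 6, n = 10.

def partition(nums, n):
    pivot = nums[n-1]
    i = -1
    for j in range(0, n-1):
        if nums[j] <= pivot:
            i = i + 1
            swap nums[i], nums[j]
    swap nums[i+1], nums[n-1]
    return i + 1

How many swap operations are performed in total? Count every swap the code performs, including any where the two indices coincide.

6

pivot=6, i=-1
j=0: 4≤6, i=0, swap(0,0) ⇒ 4 10 12 9 11 3 2 5 1 6
j=1: 10>6, skip
j=2: 12>6, skip
j=3: 9>6, skip
j=4: 11>6, skip
j=5: 3≤6, i=1, swap(1,5) ⇒ 4 3 12 9 11 10 2 5 1 6
j=6: 2≤6, i=2, swap(2,6) ⇒ 4 3 2 9 11 10 12 5 1 6
j=7: 5≤6, i=3, swap(3,7) ⇒ 4 3 2 5 11 10 12 9 1 6
j=8: 1≤6, i=4, swap(4,8) ⇒ 4 3 2 5 1 10 12 9 11 6
swap(5,9) ⇒ 4 3 2 5 1 6 12 9 11 10; return 5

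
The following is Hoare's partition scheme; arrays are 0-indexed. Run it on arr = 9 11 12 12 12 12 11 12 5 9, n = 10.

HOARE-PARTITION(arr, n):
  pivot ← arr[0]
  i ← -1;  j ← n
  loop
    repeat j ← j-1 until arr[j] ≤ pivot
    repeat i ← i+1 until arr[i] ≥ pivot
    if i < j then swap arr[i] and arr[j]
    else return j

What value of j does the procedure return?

pivot=9
j stops at 9 (9), i stops at 0 (9); swap ⇒ 9 11 12 12 12 12 11 12 5 9
j stops at 8 (5), i stops at 1 (11); swap ⇒ 9 5 12 12 12 12 11 12 11 9
j stops at 1, i stops at 2; i≥j ⇒ return 1. arr=9 5 12 12 12 12 11 12 11 9

1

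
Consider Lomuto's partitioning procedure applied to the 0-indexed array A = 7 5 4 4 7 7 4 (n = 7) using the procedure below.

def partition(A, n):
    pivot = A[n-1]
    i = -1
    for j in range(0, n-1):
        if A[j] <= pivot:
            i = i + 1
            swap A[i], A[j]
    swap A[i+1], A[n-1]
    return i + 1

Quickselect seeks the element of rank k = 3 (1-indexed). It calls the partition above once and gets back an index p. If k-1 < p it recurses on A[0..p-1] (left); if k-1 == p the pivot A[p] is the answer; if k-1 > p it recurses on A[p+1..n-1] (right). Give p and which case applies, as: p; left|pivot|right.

2; pivot

pivot = A[6] = 4; i = -1
j=0: A[0]=7 > 4 → no swap
j=1: A[1]=5 > 4 → no swap
j=2: A[2]=4 ≤ 4 → i=0, swap A[0],A[2] → 4 5 7 4 7 7 4
j=3: A[3]=4 ≤ 4 → i=1, swap A[1],A[3] → 4 4 7 5 7 7 4
j=4: A[4]=7 > 4 → no swap
j=5: A[5]=7 > 4 → no swap
final swap A[2],A[6] → 4 4 4 5 7 7 7; return 2
p = 2; k-1 = 2 == 2 ⇒ pivot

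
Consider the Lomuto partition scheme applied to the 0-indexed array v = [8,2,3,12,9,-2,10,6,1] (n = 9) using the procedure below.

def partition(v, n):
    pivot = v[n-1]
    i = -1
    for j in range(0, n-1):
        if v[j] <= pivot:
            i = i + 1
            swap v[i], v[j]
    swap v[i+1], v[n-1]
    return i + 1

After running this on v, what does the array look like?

pivot = v[8] = 1; i = -1
j=0: v[0]=8 > 1 → no swap
j=1: v[1]=2 > 1 → no swap
j=2: v[2]=3 > 1 → no swap
j=3: v[3]=12 > 1 → no swap
j=4: v[4]=9 > 1 → no swap
j=5: v[5]=-2 ≤ 1 → i=0, swap v[0],v[5] → [-2,2,3,12,9,8,10,6,1]
j=6: v[6]=10 > 1 → no swap
j=7: v[7]=6 > 1 → no swap
final swap v[1],v[8] → [-2,1,3,12,9,8,10,6,2]; return 1

[-2,1,3,12,9,8,10,6,2]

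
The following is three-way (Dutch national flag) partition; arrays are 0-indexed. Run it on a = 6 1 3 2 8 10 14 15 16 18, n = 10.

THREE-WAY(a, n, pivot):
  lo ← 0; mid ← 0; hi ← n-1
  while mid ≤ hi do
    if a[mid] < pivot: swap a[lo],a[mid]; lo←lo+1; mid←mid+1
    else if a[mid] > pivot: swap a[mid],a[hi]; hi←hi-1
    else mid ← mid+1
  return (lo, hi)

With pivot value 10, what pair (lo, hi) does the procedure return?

(5, 5)

pivot = 10; lo=0, mid=0, hi=9
a[mid]=6<10: swap a[0],a[0]; lo=1,mid=1 → 6 1 3 2 8 10 14 15 16 18
a[mid]=1<10: swap a[1],a[1]; lo=2,mid=2 → 6 1 3 2 8 10 14 15 16 18
a[mid]=3<10: swap a[2],a[2]; lo=3,mid=3 → 6 1 3 2 8 10 14 15 16 18
a[mid]=2<10: swap a[3],a[3]; lo=4,mid=4 → 6 1 3 2 8 10 14 15 16 18
a[mid]=8<10: swap a[4],a[4]; lo=5,mid=5 → 6 1 3 2 8 10 14 15 16 18
a[mid]=10=10: mid=6
a[mid]=14>10: swap a[6],a[9]; hi=8 → 6 1 3 2 8 10 18 15 16 14
a[mid]=18>10: swap a[6],a[8]; hi=7 → 6 1 3 2 8 10 16 15 18 14
a[mid]=16>10: swap a[6],a[7]; hi=6 → 6 1 3 2 8 10 15 16 18 14
a[mid]=15>10: swap a[6],a[6]; hi=5 → 6 1 3 2 8 10 15 16 18 14
end: lo=5, hi=5; a = 6 1 3 2 8 10 15 16 18 14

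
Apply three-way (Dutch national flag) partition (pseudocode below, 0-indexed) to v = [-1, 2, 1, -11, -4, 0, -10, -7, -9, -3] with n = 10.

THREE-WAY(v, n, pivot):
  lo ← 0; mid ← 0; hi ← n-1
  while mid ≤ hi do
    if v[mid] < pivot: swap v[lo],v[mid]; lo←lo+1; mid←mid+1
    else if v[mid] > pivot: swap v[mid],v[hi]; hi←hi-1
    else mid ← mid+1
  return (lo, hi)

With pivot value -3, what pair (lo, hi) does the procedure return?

pivot = -3; lo=0, mid=0, hi=9
v[mid]=-1>-3: swap v[0],v[9]; hi=8 → [-3, 2, 1, -11, -4, 0, -10, -7, -9, -1]
v[mid]=-3=-3: mid=1
v[mid]=2>-3: swap v[1],v[8]; hi=7 → [-3, -9, 1, -11, -4, 0, -10, -7, 2, -1]
v[mid]=-9<-3: swap v[0],v[1]; lo=1,mid=2 → [-9, -3, 1, -11, -4, 0, -10, -7, 2, -1]
v[mid]=1>-3: swap v[2],v[7]; hi=6 → [-9, -3, -7, -11, -4, 0, -10, 1, 2, -1]
v[mid]=-7<-3: swap v[1],v[2]; lo=2,mid=3 → [-9, -7, -3, -11, -4, 0, -10, 1, 2, -1]
v[mid]=-11<-3: swap v[2],v[3]; lo=3,mid=4 → [-9, -7, -11, -3, -4, 0, -10, 1, 2, -1]
v[mid]=-4<-3: swap v[3],v[4]; lo=4,mid=5 → [-9, -7, -11, -4, -3, 0, -10, 1, 2, -1]
v[mid]=0>-3: swap v[5],v[6]; hi=5 → [-9, -7, -11, -4, -3, -10, 0, 1, 2, -1]
v[mid]=-10<-3: swap v[4],v[5]; lo=5,mid=6 → [-9, -7, -11, -4, -10, -3, 0, 1, 2, -1]
end: lo=5, hi=5; v = [-9, -7, -11, -4, -10, -3, 0, 1, 2, -1]

(5, 5)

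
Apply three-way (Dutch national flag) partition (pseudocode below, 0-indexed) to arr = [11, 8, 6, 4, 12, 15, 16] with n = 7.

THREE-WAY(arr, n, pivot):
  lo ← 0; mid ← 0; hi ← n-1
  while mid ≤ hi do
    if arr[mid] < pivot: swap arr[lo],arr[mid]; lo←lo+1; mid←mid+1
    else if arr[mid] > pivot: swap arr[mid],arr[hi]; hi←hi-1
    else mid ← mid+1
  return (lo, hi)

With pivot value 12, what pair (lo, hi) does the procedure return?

pivot = 12; lo=0, mid=0, hi=6
arr[mid]=11<12: swap arr[0],arr[0]; lo=1,mid=1 → [11, 8, 6, 4, 12, 15, 16]
arr[mid]=8<12: swap arr[1],arr[1]; lo=2,mid=2 → [11, 8, 6, 4, 12, 15, 16]
arr[mid]=6<12: swap arr[2],arr[2]; lo=3,mid=3 → [11, 8, 6, 4, 12, 15, 16]
arr[mid]=4<12: swap arr[3],arr[3]; lo=4,mid=4 → [11, 8, 6, 4, 12, 15, 16]
arr[mid]=12=12: mid=5
arr[mid]=15>12: swap arr[5],arr[6]; hi=5 → [11, 8, 6, 4, 12, 16, 15]
arr[mid]=16>12: swap arr[5],arr[5]; hi=4 → [11, 8, 6, 4, 12, 16, 15]
end: lo=4, hi=4; arr = [11, 8, 6, 4, 12, 16, 15]

(4, 4)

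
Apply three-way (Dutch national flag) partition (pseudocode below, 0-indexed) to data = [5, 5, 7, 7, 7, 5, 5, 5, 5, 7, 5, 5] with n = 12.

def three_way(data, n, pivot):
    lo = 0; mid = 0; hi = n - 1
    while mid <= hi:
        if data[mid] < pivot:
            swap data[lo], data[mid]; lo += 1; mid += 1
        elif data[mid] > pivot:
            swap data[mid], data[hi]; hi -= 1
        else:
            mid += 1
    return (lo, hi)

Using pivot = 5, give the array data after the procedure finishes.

[5, 5, 5, 5, 5, 5, 5, 5, 7, 7, 7, 7]

pivot = 5; lo=0, mid=0, hi=11
data[mid]=5=5: mid=1
data[mid]=5=5: mid=2
data[mid]=7>5: swap data[2],data[11]; hi=10 → [5, 5, 5, 7, 7, 5, 5, 5, 5, 7, 5, 7]
data[mid]=5=5: mid=3
data[mid]=7>5: swap data[3],data[10]; hi=9 → [5, 5, 5, 5, 7, 5, 5, 5, 5, 7, 7, 7]
data[mid]=5=5: mid=4
data[mid]=7>5: swap data[4],data[9]; hi=8 → [5, 5, 5, 5, 7, 5, 5, 5, 5, 7, 7, 7]
data[mid]=7>5: swap data[4],data[8]; hi=7 → [5, 5, 5, 5, 5, 5, 5, 5, 7, 7, 7, 7]
data[mid]=5=5: mid=5
data[mid]=5=5: mid=6
data[mid]=5=5: mid=7
data[mid]=5=5: mid=8
end: lo=0, hi=7; data = [5, 5, 5, 5, 5, 5, 5, 5, 7, 7, 7, 7]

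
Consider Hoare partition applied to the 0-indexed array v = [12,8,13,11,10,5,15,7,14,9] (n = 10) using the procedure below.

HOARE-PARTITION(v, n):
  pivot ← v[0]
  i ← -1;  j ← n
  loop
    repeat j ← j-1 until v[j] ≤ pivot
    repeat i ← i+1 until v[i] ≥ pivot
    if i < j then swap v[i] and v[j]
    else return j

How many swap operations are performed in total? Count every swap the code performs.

pivot = v[0] = 12; i = -1, j = 10
j→9 (v[9]=9≤12), i→0 (v[0]=12≥12); i<j, swap → [9,8,13,11,10,5,15,7,14,12]
j→7 (v[7]=7≤12), i→2 (v[2]=13≥12); i<j, swap → [9,8,7,11,10,5,15,13,14,12]
j→5, i→6; i≥j, return j=5. v = [9,8,7,11,10,5,15,13,14,12]

2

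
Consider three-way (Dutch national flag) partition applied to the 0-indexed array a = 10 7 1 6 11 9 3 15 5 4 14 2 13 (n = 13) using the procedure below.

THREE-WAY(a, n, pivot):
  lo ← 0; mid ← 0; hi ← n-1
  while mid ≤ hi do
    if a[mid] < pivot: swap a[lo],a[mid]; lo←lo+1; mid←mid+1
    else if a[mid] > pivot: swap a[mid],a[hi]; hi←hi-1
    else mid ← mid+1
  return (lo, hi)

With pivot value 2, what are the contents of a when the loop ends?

pivot = 2; lo=0, mid=0, hi=12
a[mid]=10>2: swap a[0],a[12]; hi=11 → 13 7 1 6 11 9 3 15 5 4 14 2 10
a[mid]=13>2: swap a[0],a[11]; hi=10 → 2 7 1 6 11 9 3 15 5 4 14 13 10
a[mid]=2=2: mid=1
a[mid]=7>2: swap a[1],a[10]; hi=9 → 2 14 1 6 11 9 3 15 5 4 7 13 10
a[mid]=14>2: swap a[1],a[9]; hi=8 → 2 4 1 6 11 9 3 15 5 14 7 13 10
a[mid]=4>2: swap a[1],a[8]; hi=7 → 2 5 1 6 11 9 3 15 4 14 7 13 10
a[mid]=5>2: swap a[1],a[7]; hi=6 → 2 15 1 6 11 9 3 5 4 14 7 13 10
a[mid]=15>2: swap a[1],a[6]; hi=5 → 2 3 1 6 11 9 15 5 4 14 7 13 10
a[mid]=3>2: swap a[1],a[5]; hi=4 → 2 9 1 6 11 3 15 5 4 14 7 13 10
a[mid]=9>2: swap a[1],a[4]; hi=3 → 2 11 1 6 9 3 15 5 4 14 7 13 10
a[mid]=11>2: swap a[1],a[3]; hi=2 → 2 6 1 11 9 3 15 5 4 14 7 13 10
a[mid]=6>2: swap a[1],a[2]; hi=1 → 2 1 6 11 9 3 15 5 4 14 7 13 10
a[mid]=1<2: swap a[0],a[1]; lo=1,mid=2 → 1 2 6 11 9 3 15 5 4 14 7 13 10
end: lo=1, hi=1; a = 1 2 6 11 9 3 15 5 4 14 7 13 10

1 2 6 11 9 3 15 5 4 14 7 13 10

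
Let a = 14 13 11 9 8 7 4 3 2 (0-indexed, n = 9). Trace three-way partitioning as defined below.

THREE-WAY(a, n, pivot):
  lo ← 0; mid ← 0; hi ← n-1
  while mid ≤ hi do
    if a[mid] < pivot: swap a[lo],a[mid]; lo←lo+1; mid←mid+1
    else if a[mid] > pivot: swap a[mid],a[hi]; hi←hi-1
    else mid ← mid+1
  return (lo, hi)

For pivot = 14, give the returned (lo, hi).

lo=0 mid=0 hi=8
14=14: mid=1
13<14: swap(0,1), lo=1 mid=2 ⇒ 13 14 11 9 8 7 4 3 2
11<14: swap(1,2), lo=2 mid=3 ⇒ 13 11 14 9 8 7 4 3 2
9<14: swap(2,3), lo=3 mid=4 ⇒ 13 11 9 14 8 7 4 3 2
8<14: swap(3,4), lo=4 mid=5 ⇒ 13 11 9 8 14 7 4 3 2
7<14: swap(4,5), lo=5 mid=6 ⇒ 13 11 9 8 7 14 4 3 2
4<14: swap(5,6), lo=6 mid=7 ⇒ 13 11 9 8 7 4 14 3 2
3<14: swap(6,7), lo=7 mid=8 ⇒ 13 11 9 8 7 4 3 14 2
2<14: swap(7,8), lo=8 mid=9 ⇒ 13 11 9 8 7 4 3 2 14
done. lo=8 hi=8; a=13 11 9 8 7 4 3 2 14

(8, 8)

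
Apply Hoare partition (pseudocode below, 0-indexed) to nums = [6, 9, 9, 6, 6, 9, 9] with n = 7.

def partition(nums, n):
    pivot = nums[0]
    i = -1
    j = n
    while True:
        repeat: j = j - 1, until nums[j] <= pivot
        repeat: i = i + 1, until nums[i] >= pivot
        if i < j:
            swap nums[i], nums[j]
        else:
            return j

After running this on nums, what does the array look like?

[6, 6, 9, 9, 6, 9, 9]

pivot=6
j stops at 4 (6), i stops at 0 (6); swap ⇒ [6, 9, 9, 6, 6, 9, 9]
j stops at 3 (6), i stops at 1 (9); swap ⇒ [6, 6, 9, 9, 6, 9, 9]
j stops at 1, i stops at 2; i≥j ⇒ return 1. nums=[6, 6, 9, 9, 6, 9, 9]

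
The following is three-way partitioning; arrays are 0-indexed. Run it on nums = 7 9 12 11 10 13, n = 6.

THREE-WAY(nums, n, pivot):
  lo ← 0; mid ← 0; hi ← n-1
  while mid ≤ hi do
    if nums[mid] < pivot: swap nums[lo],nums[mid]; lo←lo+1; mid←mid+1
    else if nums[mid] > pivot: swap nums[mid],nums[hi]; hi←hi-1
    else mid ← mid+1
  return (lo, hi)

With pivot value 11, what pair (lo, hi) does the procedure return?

pivot = 11; lo=0, mid=0, hi=5
nums[mid]=7<11: swap nums[0],nums[0]; lo=1,mid=1 → 7 9 12 11 10 13
nums[mid]=9<11: swap nums[1],nums[1]; lo=2,mid=2 → 7 9 12 11 10 13
nums[mid]=12>11: swap nums[2],nums[5]; hi=4 → 7 9 13 11 10 12
nums[mid]=13>11: swap nums[2],nums[4]; hi=3 → 7 9 10 11 13 12
nums[mid]=10<11: swap nums[2],nums[2]; lo=3,mid=3 → 7 9 10 11 13 12
nums[mid]=11=11: mid=4
end: lo=3, hi=3; nums = 7 9 10 11 13 12

(3, 3)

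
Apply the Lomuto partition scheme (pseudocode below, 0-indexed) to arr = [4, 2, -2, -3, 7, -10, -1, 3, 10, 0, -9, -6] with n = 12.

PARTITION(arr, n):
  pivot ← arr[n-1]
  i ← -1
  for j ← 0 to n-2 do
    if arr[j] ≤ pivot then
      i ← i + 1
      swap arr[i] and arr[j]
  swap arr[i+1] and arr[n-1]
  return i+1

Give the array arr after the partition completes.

pivot = arr[11] = -6; i = -1
j=0: arr[0]=4 > -6 → no swap
j=1: arr[1]=2 > -6 → no swap
j=2: arr[2]=-2 > -6 → no swap
j=3: arr[3]=-3 > -6 → no swap
j=4: arr[4]=7 > -6 → no swap
j=5: arr[5]=-10 ≤ -6 → i=0, swap arr[0],arr[5] → [-10, 2, -2, -3, 7, 4, -1, 3, 10, 0, -9, -6]
j=6: arr[6]=-1 > -6 → no swap
j=7: arr[7]=3 > -6 → no swap
j=8: arr[8]=10 > -6 → no swap
j=9: arr[9]=0 > -6 → no swap
j=10: arr[10]=-9 ≤ -6 → i=1, swap arr[1],arr[10] → [-10, -9, -2, -3, 7, 4, -1, 3, 10, 0, 2, -6]
final swap arr[2],arr[11] → [-10, -9, -6, -3, 7, 4, -1, 3, 10, 0, 2, -2]; return 2

[-10, -9, -6, -3, 7, 4, -1, 3, 10, 0, 2, -2]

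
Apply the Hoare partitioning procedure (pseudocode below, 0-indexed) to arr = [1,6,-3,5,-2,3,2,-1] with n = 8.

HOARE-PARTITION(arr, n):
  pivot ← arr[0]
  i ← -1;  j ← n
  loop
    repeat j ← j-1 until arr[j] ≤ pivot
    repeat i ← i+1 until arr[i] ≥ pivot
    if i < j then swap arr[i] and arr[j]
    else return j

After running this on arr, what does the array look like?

pivot = arr[0] = 1; i = -1, j = 8
j→7 (arr[7]=-1≤1), i→0 (arr[0]=1≥1); i<j, swap → [-1,6,-3,5,-2,3,2,1]
j→4 (arr[4]=-2≤1), i→1 (arr[1]=6≥1); i<j, swap → [-1,-2,-3,5,6,3,2,1]
j→2, i→3; i≥j, return j=2. arr = [-1,-2,-3,5,6,3,2,1]

[-1,-2,-3,5,6,3,2,1]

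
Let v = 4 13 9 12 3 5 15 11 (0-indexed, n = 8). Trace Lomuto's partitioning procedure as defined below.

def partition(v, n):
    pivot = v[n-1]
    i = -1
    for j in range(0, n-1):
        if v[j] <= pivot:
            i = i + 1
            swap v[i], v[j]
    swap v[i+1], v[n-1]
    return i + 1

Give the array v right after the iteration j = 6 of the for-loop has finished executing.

4 9 3 5 13 12 15 11

pivot = v[7] = 11; i = -1
j=0: v[0]=4 ≤ 11 → i=0, swap v[0],v[0] (no change) → 4 13 9 12 3 5 15 11
j=1: v[1]=13 > 11 → no swap
j=2: v[2]=9 ≤ 11 → i=1, swap v[1],v[2] → 4 9 13 12 3 5 15 11
j=3: v[3]=12 > 11 → no swap
j=4: v[4]=3 ≤ 11 → i=2, swap v[2],v[4] → 4 9 3 12 13 5 15 11
j=5: v[5]=5 ≤ 11 → i=3, swap v[3],v[5] → 4 9 3 5 13 12 15 11
j=6: v[6]=15 > 11 → no swap
(after j=6) v = 4 9 3 5 13 12 15 11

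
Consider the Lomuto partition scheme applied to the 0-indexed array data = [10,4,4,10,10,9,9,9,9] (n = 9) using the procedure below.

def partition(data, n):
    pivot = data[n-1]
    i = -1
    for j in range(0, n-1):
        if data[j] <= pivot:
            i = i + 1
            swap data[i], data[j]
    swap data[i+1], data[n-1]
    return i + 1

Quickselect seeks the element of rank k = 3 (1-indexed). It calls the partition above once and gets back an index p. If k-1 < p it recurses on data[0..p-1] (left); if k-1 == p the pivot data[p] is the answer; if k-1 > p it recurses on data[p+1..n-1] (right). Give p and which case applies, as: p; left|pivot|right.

5; left

pivot=9, i=-1
j=0: 10>9, skip
j=1: 4≤9, i=0, swap(0,1) ⇒ [4,10,4,10,10,9,9,9,9]
j=2: 4≤9, i=1, swap(1,2) ⇒ [4,4,10,10,10,9,9,9,9]
j=3: 10>9, skip
j=4: 10>9, skip
j=5: 9≤9, i=2, swap(2,5) ⇒ [4,4,9,10,10,10,9,9,9]
j=6: 9≤9, i=3, swap(3,6) ⇒ [4,4,9,9,10,10,10,9,9]
j=7: 9≤9, i=4, swap(4,7) ⇒ [4,4,9,9,9,10,10,10,9]
swap(5,8) ⇒ [4,4,9,9,9,9,10,10,10]; return 5
p = 5; k-1 = 2 < 5 ⇒ left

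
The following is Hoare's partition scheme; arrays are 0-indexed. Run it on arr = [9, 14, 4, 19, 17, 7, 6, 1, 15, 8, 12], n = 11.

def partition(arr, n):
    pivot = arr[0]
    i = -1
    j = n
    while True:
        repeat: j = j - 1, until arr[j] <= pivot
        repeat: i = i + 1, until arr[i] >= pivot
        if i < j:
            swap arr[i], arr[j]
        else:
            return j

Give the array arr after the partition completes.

pivot = arr[0] = 9; i = -1, j = 11
j→9 (arr[9]=8≤9), i→0 (arr[0]=9≥9); i<j, swap → [8, 14, 4, 19, 17, 7, 6, 1, 15, 9, 12]
j→7 (arr[7]=1≤9), i→1 (arr[1]=14≥9); i<j, swap → [8, 1, 4, 19, 17, 7, 6, 14, 15, 9, 12]
j→6 (arr[6]=6≤9), i→3 (arr[3]=19≥9); i<j, swap → [8, 1, 4, 6, 17, 7, 19, 14, 15, 9, 12]
j→5 (arr[5]=7≤9), i→4 (arr[4]=17≥9); i<j, swap → [8, 1, 4, 6, 7, 17, 19, 14, 15, 9, 12]
j→4, i→5; i≥j, return j=4. arr = [8, 1, 4, 6, 7, 17, 19, 14, 15, 9, 12]

[8, 1, 4, 6, 7, 17, 19, 14, 15, 9, 12]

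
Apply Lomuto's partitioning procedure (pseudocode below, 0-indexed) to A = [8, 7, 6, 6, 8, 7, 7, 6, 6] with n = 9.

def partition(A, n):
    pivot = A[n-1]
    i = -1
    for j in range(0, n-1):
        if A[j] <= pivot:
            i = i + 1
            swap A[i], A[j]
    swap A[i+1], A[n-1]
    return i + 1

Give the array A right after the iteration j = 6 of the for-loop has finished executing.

[6, 6, 8, 7, 8, 7, 7, 6, 6]

pivot = A[8] = 6; i = -1
j=0: A[0]=8 > 6 → no swap
j=1: A[1]=7 > 6 → no swap
j=2: A[2]=6 ≤ 6 → i=0, swap A[0],A[2] → [6, 7, 8, 6, 8, 7, 7, 6, 6]
j=3: A[3]=6 ≤ 6 → i=1, swap A[1],A[3] → [6, 6, 8, 7, 8, 7, 7, 6, 6]
j=4: A[4]=8 > 6 → no swap
j=5: A[5]=7 > 6 → no swap
j=6: A[6]=7 > 6 → no swap
(after j=6) A = [6, 6, 8, 7, 8, 7, 7, 6, 6]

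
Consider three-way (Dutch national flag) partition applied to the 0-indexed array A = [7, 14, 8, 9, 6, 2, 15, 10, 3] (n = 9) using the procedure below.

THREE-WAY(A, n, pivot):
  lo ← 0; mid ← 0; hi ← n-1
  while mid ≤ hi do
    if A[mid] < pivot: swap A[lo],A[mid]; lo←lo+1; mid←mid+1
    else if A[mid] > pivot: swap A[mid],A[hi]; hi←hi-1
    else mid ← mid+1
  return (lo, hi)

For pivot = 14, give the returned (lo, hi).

(7, 7)

pivot = 14; lo=0, mid=0, hi=8
A[mid]=7<14: swap A[0],A[0]; lo=1,mid=1 → [7, 14, 8, 9, 6, 2, 15, 10, 3]
A[mid]=14=14: mid=2
A[mid]=8<14: swap A[1],A[2]; lo=2,mid=3 → [7, 8, 14, 9, 6, 2, 15, 10, 3]
A[mid]=9<14: swap A[2],A[3]; lo=3,mid=4 → [7, 8, 9, 14, 6, 2, 15, 10, 3]
A[mid]=6<14: swap A[3],A[4]; lo=4,mid=5 → [7, 8, 9, 6, 14, 2, 15, 10, 3]
A[mid]=2<14: swap A[4],A[5]; lo=5,mid=6 → [7, 8, 9, 6, 2, 14, 15, 10, 3]
A[mid]=15>14: swap A[6],A[8]; hi=7 → [7, 8, 9, 6, 2, 14, 3, 10, 15]
A[mid]=3<14: swap A[5],A[6]; lo=6,mid=7 → [7, 8, 9, 6, 2, 3, 14, 10, 15]
A[mid]=10<14: swap A[6],A[7]; lo=7,mid=8 → [7, 8, 9, 6, 2, 3, 10, 14, 15]
end: lo=7, hi=7; A = [7, 8, 9, 6, 2, 3, 10, 14, 15]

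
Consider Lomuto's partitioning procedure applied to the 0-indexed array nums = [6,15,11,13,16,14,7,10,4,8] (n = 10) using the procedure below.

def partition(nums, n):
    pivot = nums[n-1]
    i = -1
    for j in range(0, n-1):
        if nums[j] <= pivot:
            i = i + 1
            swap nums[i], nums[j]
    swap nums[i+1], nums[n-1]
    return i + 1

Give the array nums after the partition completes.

[6,7,4,8,16,14,15,10,11,13]

pivot = nums[9] = 8; i = -1
j=0: nums[0]=6 ≤ 8 → i=0, swap nums[0],nums[0] (no change) → [6,15,11,13,16,14,7,10,4,8]
j=1: nums[1]=15 > 8 → no swap
j=2: nums[2]=11 > 8 → no swap
j=3: nums[3]=13 > 8 → no swap
j=4: nums[4]=16 > 8 → no swap
j=5: nums[5]=14 > 8 → no swap
j=6: nums[6]=7 ≤ 8 → i=1, swap nums[1],nums[6] → [6,7,11,13,16,14,15,10,4,8]
j=7: nums[7]=10 > 8 → no swap
j=8: nums[8]=4 ≤ 8 → i=2, swap nums[2],nums[8] → [6,7,4,13,16,14,15,10,11,8]
final swap nums[3],nums[9] → [6,7,4,8,16,14,15,10,11,13]; return 3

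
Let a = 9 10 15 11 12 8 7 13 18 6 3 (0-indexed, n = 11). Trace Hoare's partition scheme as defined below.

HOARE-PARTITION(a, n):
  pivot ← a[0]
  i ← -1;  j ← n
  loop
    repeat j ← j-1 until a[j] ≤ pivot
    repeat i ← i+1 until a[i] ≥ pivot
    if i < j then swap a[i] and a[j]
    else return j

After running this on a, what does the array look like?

3 6 7 8 12 11 15 13 18 10 9

pivot=9
j stops at 10 (3), i stops at 0 (9); swap ⇒ 3 10 15 11 12 8 7 13 18 6 9
j stops at 9 (6), i stops at 1 (10); swap ⇒ 3 6 15 11 12 8 7 13 18 10 9
j stops at 6 (7), i stops at 2 (15); swap ⇒ 3 6 7 11 12 8 15 13 18 10 9
j stops at 5 (8), i stops at 3 (11); swap ⇒ 3 6 7 8 12 11 15 13 18 10 9
j stops at 3, i stops at 4; i≥j ⇒ return 3. a=3 6 7 8 12 11 15 13 18 10 9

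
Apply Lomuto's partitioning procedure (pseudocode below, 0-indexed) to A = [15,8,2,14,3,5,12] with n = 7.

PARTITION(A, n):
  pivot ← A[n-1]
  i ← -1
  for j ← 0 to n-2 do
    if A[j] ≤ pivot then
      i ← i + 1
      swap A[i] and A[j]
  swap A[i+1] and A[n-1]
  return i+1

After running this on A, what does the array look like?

pivot = A[6] = 12; i = -1
j=0: A[0]=15 > 12 → no swap
j=1: A[1]=8 ≤ 12 → i=0, swap A[0],A[1] → [8,15,2,14,3,5,12]
j=2: A[2]=2 ≤ 12 → i=1, swap A[1],A[2] → [8,2,15,14,3,5,12]
j=3: A[3]=14 > 12 → no swap
j=4: A[4]=3 ≤ 12 → i=2, swap A[2],A[4] → [8,2,3,14,15,5,12]
j=5: A[5]=5 ≤ 12 → i=3, swap A[3],A[5] → [8,2,3,5,15,14,12]
final swap A[4],A[6] → [8,2,3,5,12,14,15]; return 4

[8,2,3,5,12,14,15]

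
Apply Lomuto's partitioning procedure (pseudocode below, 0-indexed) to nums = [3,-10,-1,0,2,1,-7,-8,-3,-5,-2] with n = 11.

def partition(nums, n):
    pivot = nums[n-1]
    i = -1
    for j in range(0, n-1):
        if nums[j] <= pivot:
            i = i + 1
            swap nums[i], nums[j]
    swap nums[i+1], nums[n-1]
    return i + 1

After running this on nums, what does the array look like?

pivot=-2, i=-1
j=0: 3>-2, skip
j=1: -10≤-2, i=0, swap(0,1) ⇒ [-10,3,-1,0,2,1,-7,-8,-3,-5,-2]
j=2: -1>-2, skip
j=3: 0>-2, skip
j=4: 2>-2, skip
j=5: 1>-2, skip
j=6: -7≤-2, i=1, swap(1,6) ⇒ [-10,-7,-1,0,2,1,3,-8,-3,-5,-2]
j=7: -8≤-2, i=2, swap(2,7) ⇒ [-10,-7,-8,0,2,1,3,-1,-3,-5,-2]
j=8: -3≤-2, i=3, swap(3,8) ⇒ [-10,-7,-8,-3,2,1,3,-1,0,-5,-2]
j=9: -5≤-2, i=4, swap(4,9) ⇒ [-10,-7,-8,-3,-5,1,3,-1,0,2,-2]
swap(5,10) ⇒ [-10,-7,-8,-3,-5,-2,3,-1,0,2,1]; return 5

[-10,-7,-8,-3,-5,-2,3,-1,0,2,1]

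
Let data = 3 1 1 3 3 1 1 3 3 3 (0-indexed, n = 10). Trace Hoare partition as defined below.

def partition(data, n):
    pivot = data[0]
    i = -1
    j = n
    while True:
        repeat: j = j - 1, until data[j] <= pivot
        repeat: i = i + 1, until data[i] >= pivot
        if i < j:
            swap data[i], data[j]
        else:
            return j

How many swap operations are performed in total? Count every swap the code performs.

3

pivot = data[0] = 3; i = -1, j = 10
j→9 (data[9]=3≤3), i→0 (data[0]=3≥3); i<j, swap → 3 1 1 3 3 1 1 3 3 3
j→8 (data[8]=3≤3), i→3 (data[3]=3≥3); i<j, swap → 3 1 1 3 3 1 1 3 3 3
j→7 (data[7]=3≤3), i→4 (data[4]=3≥3); i<j, swap → 3 1 1 3 3 1 1 3 3 3
j→6, i→7; i≥j, return j=6. data = 3 1 1 3 3 1 1 3 3 3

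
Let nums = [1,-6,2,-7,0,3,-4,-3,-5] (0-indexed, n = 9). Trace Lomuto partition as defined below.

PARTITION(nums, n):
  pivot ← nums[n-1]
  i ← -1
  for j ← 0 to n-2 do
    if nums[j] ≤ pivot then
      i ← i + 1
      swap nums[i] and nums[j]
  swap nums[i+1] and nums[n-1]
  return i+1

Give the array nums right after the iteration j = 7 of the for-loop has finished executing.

[-6,-7,2,1,0,3,-4,-3,-5]

pivot = nums[8] = -5; i = -1
j=0: nums[0]=1 > -5 → no swap
j=1: nums[1]=-6 ≤ -5 → i=0, swap nums[0],nums[1] → [-6,1,2,-7,0,3,-4,-3,-5]
j=2: nums[2]=2 > -5 → no swap
j=3: nums[3]=-7 ≤ -5 → i=1, swap nums[1],nums[3] → [-6,-7,2,1,0,3,-4,-3,-5]
j=4: nums[4]=0 > -5 → no swap
j=5: nums[5]=3 > -5 → no swap
j=6: nums[6]=-4 > -5 → no swap
j=7: nums[7]=-3 > -5 → no swap
(after j=7) nums = [-6,-7,2,1,0,3,-4,-3,-5]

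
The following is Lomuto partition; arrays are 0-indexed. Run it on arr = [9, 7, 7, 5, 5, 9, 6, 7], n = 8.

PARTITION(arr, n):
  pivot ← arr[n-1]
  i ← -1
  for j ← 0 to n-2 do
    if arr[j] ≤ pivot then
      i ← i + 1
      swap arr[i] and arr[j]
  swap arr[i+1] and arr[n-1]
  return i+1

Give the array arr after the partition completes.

[7, 7, 5, 5, 6, 7, 9, 9]

pivot=7, i=-1
j=0: 9>7, skip
j=1: 7≤7, i=0, swap(0,1) ⇒ [7, 9, 7, 5, 5, 9, 6, 7]
j=2: 7≤7, i=1, swap(1,2) ⇒ [7, 7, 9, 5, 5, 9, 6, 7]
j=3: 5≤7, i=2, swap(2,3) ⇒ [7, 7, 5, 9, 5, 9, 6, 7]
j=4: 5≤7, i=3, swap(3,4) ⇒ [7, 7, 5, 5, 9, 9, 6, 7]
j=5: 9>7, skip
j=6: 6≤7, i=4, swap(4,6) ⇒ [7, 7, 5, 5, 6, 9, 9, 7]
swap(5,7) ⇒ [7, 7, 5, 5, 6, 7, 9, 9]; return 5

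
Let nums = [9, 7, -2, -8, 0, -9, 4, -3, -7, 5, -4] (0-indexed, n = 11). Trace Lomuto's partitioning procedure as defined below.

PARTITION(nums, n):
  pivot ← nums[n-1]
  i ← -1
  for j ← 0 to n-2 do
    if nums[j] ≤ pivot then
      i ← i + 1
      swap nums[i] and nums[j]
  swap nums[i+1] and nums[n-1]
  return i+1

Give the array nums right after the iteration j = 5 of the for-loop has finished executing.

pivot = nums[10] = -4; i = -1
j=0: nums[0]=9 > -4 → no swap
j=1: nums[1]=7 > -4 → no swap
j=2: nums[2]=-2 > -4 → no swap
j=3: nums[3]=-8 ≤ -4 → i=0, swap nums[0],nums[3] → [-8, 7, -2, 9, 0, -9, 4, -3, -7, 5, -4]
j=4: nums[4]=0 > -4 → no swap
j=5: nums[5]=-9 ≤ -4 → i=1, swap nums[1],nums[5] → [-8, -9, -2, 9, 0, 7, 4, -3, -7, 5, -4]
(after j=5) nums = [-8, -9, -2, 9, 0, 7, 4, -3, -7, 5, -4]

[-8, -9, -2, 9, 0, 7, 4, -3, -7, 5, -4]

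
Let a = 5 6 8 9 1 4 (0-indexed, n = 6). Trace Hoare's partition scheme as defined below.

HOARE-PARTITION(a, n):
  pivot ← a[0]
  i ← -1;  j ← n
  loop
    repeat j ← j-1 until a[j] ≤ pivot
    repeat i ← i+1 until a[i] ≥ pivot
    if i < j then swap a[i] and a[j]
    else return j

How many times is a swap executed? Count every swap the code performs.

pivot=5
j stops at 5 (4), i stops at 0 (5); swap ⇒ 4 6 8 9 1 5
j stops at 4 (1), i stops at 1 (6); swap ⇒ 4 1 8 9 6 5
j stops at 1, i stops at 2; i≥j ⇒ return 1. a=4 1 8 9 6 5

2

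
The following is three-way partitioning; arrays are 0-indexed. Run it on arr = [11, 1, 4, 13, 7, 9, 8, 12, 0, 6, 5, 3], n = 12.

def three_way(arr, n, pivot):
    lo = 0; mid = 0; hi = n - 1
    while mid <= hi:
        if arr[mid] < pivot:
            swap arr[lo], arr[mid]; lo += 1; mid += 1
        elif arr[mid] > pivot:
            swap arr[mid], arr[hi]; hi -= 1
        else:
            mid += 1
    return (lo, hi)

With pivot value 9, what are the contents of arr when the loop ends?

[3, 1, 4, 5, 7, 8, 6, 0, 9, 12, 13, 11]

pivot = 9; lo=0, mid=0, hi=11
arr[mid]=11>9: swap arr[0],arr[11]; hi=10 → [3, 1, 4, 13, 7, 9, 8, 12, 0, 6, 5, 11]
arr[mid]=3<9: swap arr[0],arr[0]; lo=1,mid=1 → [3, 1, 4, 13, 7, 9, 8, 12, 0, 6, 5, 11]
arr[mid]=1<9: swap arr[1],arr[1]; lo=2,mid=2 → [3, 1, 4, 13, 7, 9, 8, 12, 0, 6, 5, 11]
arr[mid]=4<9: swap arr[2],arr[2]; lo=3,mid=3 → [3, 1, 4, 13, 7, 9, 8, 12, 0, 6, 5, 11]
arr[mid]=13>9: swap arr[3],arr[10]; hi=9 → [3, 1, 4, 5, 7, 9, 8, 12, 0, 6, 13, 11]
arr[mid]=5<9: swap arr[3],arr[3]; lo=4,mid=4 → [3, 1, 4, 5, 7, 9, 8, 12, 0, 6, 13, 11]
arr[mid]=7<9: swap arr[4],arr[4]; lo=5,mid=5 → [3, 1, 4, 5, 7, 9, 8, 12, 0, 6, 13, 11]
arr[mid]=9=9: mid=6
arr[mid]=8<9: swap arr[5],arr[6]; lo=6,mid=7 → [3, 1, 4, 5, 7, 8, 9, 12, 0, 6, 13, 11]
arr[mid]=12>9: swap arr[7],arr[9]; hi=8 → [3, 1, 4, 5, 7, 8, 9, 6, 0, 12, 13, 11]
arr[mid]=6<9: swap arr[6],arr[7]; lo=7,mid=8 → [3, 1, 4, 5, 7, 8, 6, 9, 0, 12, 13, 11]
arr[mid]=0<9: swap arr[7],arr[8]; lo=8,mid=9 → [3, 1, 4, 5, 7, 8, 6, 0, 9, 12, 13, 11]
end: lo=8, hi=8; arr = [3, 1, 4, 5, 7, 8, 6, 0, 9, 12, 13, 11]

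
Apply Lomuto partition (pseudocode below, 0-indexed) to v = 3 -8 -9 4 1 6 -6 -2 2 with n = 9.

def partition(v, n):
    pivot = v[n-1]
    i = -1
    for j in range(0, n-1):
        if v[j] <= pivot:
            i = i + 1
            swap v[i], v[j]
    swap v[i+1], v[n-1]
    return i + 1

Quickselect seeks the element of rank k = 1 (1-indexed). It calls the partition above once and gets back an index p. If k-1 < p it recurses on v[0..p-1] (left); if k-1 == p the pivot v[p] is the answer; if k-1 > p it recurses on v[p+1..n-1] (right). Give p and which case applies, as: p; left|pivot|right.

pivot = v[8] = 2; i = -1
j=0: v[0]=3 > 2 → no swap
j=1: v[1]=-8 ≤ 2 → i=0, swap v[0],v[1] → -8 3 -9 4 1 6 -6 -2 2
j=2: v[2]=-9 ≤ 2 → i=1, swap v[1],v[2] → -8 -9 3 4 1 6 -6 -2 2
j=3: v[3]=4 > 2 → no swap
j=4: v[4]=1 ≤ 2 → i=2, swap v[2],v[4] → -8 -9 1 4 3 6 -6 -2 2
j=5: v[5]=6 > 2 → no swap
j=6: v[6]=-6 ≤ 2 → i=3, swap v[3],v[6] → -8 -9 1 -6 3 6 4 -2 2
j=7: v[7]=-2 ≤ 2 → i=4, swap v[4],v[7] → -8 -9 1 -6 -2 6 4 3 2
final swap v[5],v[8] → -8 -9 1 -6 -2 2 4 3 6; return 5
p = 5; k-1 = 0 < 5 ⇒ left

5; left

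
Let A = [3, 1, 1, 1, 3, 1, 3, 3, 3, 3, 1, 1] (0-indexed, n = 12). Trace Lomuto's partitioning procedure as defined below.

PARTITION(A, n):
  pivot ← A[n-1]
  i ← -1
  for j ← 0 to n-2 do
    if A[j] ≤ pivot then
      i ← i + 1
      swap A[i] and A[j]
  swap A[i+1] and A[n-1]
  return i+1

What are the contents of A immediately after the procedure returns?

[1, 1, 1, 1, 1, 1, 3, 3, 3, 3, 3, 3]

pivot = A[11] = 1; i = -1
j=0: A[0]=3 > 1 → no swap
j=1: A[1]=1 ≤ 1 → i=0, swap A[0],A[1] → [1, 3, 1, 1, 3, 1, 3, 3, 3, 3, 1, 1]
j=2: A[2]=1 ≤ 1 → i=1, swap A[1],A[2] → [1, 1, 3, 1, 3, 1, 3, 3, 3, 3, 1, 1]
j=3: A[3]=1 ≤ 1 → i=2, swap A[2],A[3] → [1, 1, 1, 3, 3, 1, 3, 3, 3, 3, 1, 1]
j=4: A[4]=3 > 1 → no swap
j=5: A[5]=1 ≤ 1 → i=3, swap A[3],A[5] → [1, 1, 1, 1, 3, 3, 3, 3, 3, 3, 1, 1]
j=6: A[6]=3 > 1 → no swap
j=7: A[7]=3 > 1 → no swap
j=8: A[8]=3 > 1 → no swap
j=9: A[9]=3 > 1 → no swap
j=10: A[10]=1 ≤ 1 → i=4, swap A[4],A[10] → [1, 1, 1, 1, 1, 3, 3, 3, 3, 3, 3, 1]
final swap A[5],A[11] → [1, 1, 1, 1, 1, 1, 3, 3, 3, 3, 3, 3]; return 5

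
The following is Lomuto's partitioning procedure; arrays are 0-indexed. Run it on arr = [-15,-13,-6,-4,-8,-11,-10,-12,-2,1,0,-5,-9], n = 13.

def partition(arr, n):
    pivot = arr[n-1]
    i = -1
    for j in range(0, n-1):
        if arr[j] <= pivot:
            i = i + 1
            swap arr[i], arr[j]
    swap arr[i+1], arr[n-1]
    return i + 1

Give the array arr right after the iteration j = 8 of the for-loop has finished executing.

[-15,-13,-11,-10,-12,-6,-4,-8,-2,1,0,-5,-9]

pivot = arr[12] = -9; i = -1
j=0: arr[0]=-15 ≤ -9 → i=0, swap arr[0],arr[0] (no change) → [-15,-13,-6,-4,-8,-11,-10,-12,-2,1,0,-5,-9]
j=1: arr[1]=-13 ≤ -9 → i=1, swap arr[1],arr[1] (no change) → [-15,-13,-6,-4,-8,-11,-10,-12,-2,1,0,-5,-9]
j=2: arr[2]=-6 > -9 → no swap
j=3: arr[3]=-4 > -9 → no swap
j=4: arr[4]=-8 > -9 → no swap
j=5: arr[5]=-11 ≤ -9 → i=2, swap arr[2],arr[5] → [-15,-13,-11,-4,-8,-6,-10,-12,-2,1,0,-5,-9]
j=6: arr[6]=-10 ≤ -9 → i=3, swap arr[3],arr[6] → [-15,-13,-11,-10,-8,-6,-4,-12,-2,1,0,-5,-9]
j=7: arr[7]=-12 ≤ -9 → i=4, swap arr[4],arr[7] → [-15,-13,-11,-10,-12,-6,-4,-8,-2,1,0,-5,-9]
j=8: arr[8]=-2 > -9 → no swap
(after j=8) arr = [-15,-13,-11,-10,-12,-6,-4,-8,-2,1,0,-5,-9]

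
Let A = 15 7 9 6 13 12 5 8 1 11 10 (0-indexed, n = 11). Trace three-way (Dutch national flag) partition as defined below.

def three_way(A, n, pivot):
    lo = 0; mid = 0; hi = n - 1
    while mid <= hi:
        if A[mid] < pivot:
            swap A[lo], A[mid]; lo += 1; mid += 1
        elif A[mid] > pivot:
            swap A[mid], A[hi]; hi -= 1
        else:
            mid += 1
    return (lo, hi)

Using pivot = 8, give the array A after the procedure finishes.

1 7 6 5 8 12 13 9 11 10 15

lo=0 mid=0 hi=10
15>8: swap(0,10), hi=9 ⇒ 10 7 9 6 13 12 5 8 1 11 15
10>8: swap(0,9), hi=8 ⇒ 11 7 9 6 13 12 5 8 1 10 15
11>8: swap(0,8), hi=7 ⇒ 1 7 9 6 13 12 5 8 11 10 15
1<8: swap(0,0), lo=1 mid=1 ⇒ 1 7 9 6 13 12 5 8 11 10 15
7<8: swap(1,1), lo=2 mid=2 ⇒ 1 7 9 6 13 12 5 8 11 10 15
9>8: swap(2,7), hi=6 ⇒ 1 7 8 6 13 12 5 9 11 10 15
8=8: mid=3
6<8: swap(2,3), lo=3 mid=4 ⇒ 1 7 6 8 13 12 5 9 11 10 15
13>8: swap(4,6), hi=5 ⇒ 1 7 6 8 5 12 13 9 11 10 15
5<8: swap(3,4), lo=4 mid=5 ⇒ 1 7 6 5 8 12 13 9 11 10 15
12>8: swap(5,5), hi=4 ⇒ 1 7 6 5 8 12 13 9 11 10 15
done. lo=4 hi=4; A=1 7 6 5 8 12 13 9 11 10 15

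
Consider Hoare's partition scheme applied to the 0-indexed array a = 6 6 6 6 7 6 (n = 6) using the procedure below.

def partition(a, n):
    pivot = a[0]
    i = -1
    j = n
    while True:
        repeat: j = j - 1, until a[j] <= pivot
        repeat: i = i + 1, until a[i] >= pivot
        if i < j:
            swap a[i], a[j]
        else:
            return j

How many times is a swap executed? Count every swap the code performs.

pivot = a[0] = 6; i = -1, j = 6
j→5 (a[5]=6≤6), i→0 (a[0]=6≥6); i<j, swap → 6 6 6 6 7 6
j→3 (a[3]=6≤6), i→1 (a[1]=6≥6); i<j, swap → 6 6 6 6 7 6
j→2, i→2; i≥j, return j=2. a = 6 6 6 6 7 6

2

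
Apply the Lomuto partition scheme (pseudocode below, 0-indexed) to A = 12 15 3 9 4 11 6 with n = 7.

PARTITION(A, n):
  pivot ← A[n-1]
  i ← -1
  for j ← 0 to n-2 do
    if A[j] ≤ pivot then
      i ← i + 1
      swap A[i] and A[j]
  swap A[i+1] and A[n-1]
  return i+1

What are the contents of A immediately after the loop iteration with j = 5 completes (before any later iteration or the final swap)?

pivot = A[6] = 6; i = -1
j=0: A[0]=12 > 6 → no swap
j=1: A[1]=15 > 6 → no swap
j=2: A[2]=3 ≤ 6 → i=0, swap A[0],A[2] → 3 15 12 9 4 11 6
j=3: A[3]=9 > 6 → no swap
j=4: A[4]=4 ≤ 6 → i=1, swap A[1],A[4] → 3 4 12 9 15 11 6
j=5: A[5]=11 > 6 → no swap
(after j=5) A = 3 4 12 9 15 11 6

3 4 12 9 15 11 6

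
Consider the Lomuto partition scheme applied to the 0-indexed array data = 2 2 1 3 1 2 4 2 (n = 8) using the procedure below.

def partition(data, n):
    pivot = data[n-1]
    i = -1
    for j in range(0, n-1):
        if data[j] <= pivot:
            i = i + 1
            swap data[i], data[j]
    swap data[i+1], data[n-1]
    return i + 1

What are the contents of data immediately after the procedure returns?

pivot=2, i=-1
j=0: 2≤2, i=0, swap(0,0) ⇒ 2 2 1 3 1 2 4 2
j=1: 2≤2, i=1, swap(1,1) ⇒ 2 2 1 3 1 2 4 2
j=2: 1≤2, i=2, swap(2,2) ⇒ 2 2 1 3 1 2 4 2
j=3: 3>2, skip
j=4: 1≤2, i=3, swap(3,4) ⇒ 2 2 1 1 3 2 4 2
j=5: 2≤2, i=4, swap(4,5) ⇒ 2 2 1 1 2 3 4 2
j=6: 4>2, skip
swap(5,7) ⇒ 2 2 1 1 2 2 4 3; return 5

2 2 1 1 2 2 4 3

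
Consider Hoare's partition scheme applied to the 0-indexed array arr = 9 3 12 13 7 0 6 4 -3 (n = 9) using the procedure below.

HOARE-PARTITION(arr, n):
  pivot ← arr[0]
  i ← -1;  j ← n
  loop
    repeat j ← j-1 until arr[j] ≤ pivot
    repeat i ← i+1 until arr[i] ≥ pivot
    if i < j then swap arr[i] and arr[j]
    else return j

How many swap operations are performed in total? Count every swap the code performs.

3

pivot = arr[0] = 9; i = -1, j = 9
j→8 (arr[8]=-3≤9), i→0 (arr[0]=9≥9); i<j, swap → -3 3 12 13 7 0 6 4 9
j→7 (arr[7]=4≤9), i→2 (arr[2]=12≥9); i<j, swap → -3 3 4 13 7 0 6 12 9
j→6 (arr[6]=6≤9), i→3 (arr[3]=13≥9); i<j, swap → -3 3 4 6 7 0 13 12 9
j→5, i→6; i≥j, return j=5. arr = -3 3 4 6 7 0 13 12 9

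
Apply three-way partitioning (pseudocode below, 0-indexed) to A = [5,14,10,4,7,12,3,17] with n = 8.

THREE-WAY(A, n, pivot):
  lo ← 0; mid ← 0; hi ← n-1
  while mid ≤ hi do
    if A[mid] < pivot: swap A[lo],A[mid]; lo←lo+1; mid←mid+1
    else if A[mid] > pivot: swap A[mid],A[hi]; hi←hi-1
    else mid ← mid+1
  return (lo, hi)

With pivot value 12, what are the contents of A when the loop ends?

pivot = 12; lo=0, mid=0, hi=7
A[mid]=5<12: swap A[0],A[0]; lo=1,mid=1 → [5,14,10,4,7,12,3,17]
A[mid]=14>12: swap A[1],A[7]; hi=6 → [5,17,10,4,7,12,3,14]
A[mid]=17>12: swap A[1],A[6]; hi=5 → [5,3,10,4,7,12,17,14]
A[mid]=3<12: swap A[1],A[1]; lo=2,mid=2 → [5,3,10,4,7,12,17,14]
A[mid]=10<12: swap A[2],A[2]; lo=3,mid=3 → [5,3,10,4,7,12,17,14]
A[mid]=4<12: swap A[3],A[3]; lo=4,mid=4 → [5,3,10,4,7,12,17,14]
A[mid]=7<12: swap A[4],A[4]; lo=5,mid=5 → [5,3,10,4,7,12,17,14]
A[mid]=12=12: mid=6
end: lo=5, hi=5; A = [5,3,10,4,7,12,17,14]

[5,3,10,4,7,12,17,14]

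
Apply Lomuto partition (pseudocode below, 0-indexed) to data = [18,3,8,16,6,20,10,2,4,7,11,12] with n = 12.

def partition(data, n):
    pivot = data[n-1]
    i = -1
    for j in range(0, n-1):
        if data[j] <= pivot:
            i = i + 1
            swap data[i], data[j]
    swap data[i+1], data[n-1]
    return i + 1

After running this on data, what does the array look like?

pivot = data[11] = 12; i = -1
j=0: data[0]=18 > 12 → no swap
j=1: data[1]=3 ≤ 12 → i=0, swap data[0],data[1] → [3,18,8,16,6,20,10,2,4,7,11,12]
j=2: data[2]=8 ≤ 12 → i=1, swap data[1],data[2] → [3,8,18,16,6,20,10,2,4,7,11,12]
j=3: data[3]=16 > 12 → no swap
j=4: data[4]=6 ≤ 12 → i=2, swap data[2],data[4] → [3,8,6,16,18,20,10,2,4,7,11,12]
j=5: data[5]=20 > 12 → no swap
j=6: data[6]=10 ≤ 12 → i=3, swap data[3],data[6] → [3,8,6,10,18,20,16,2,4,7,11,12]
j=7: data[7]=2 ≤ 12 → i=4, swap data[4],data[7] → [3,8,6,10,2,20,16,18,4,7,11,12]
j=8: data[8]=4 ≤ 12 → i=5, swap data[5],data[8] → [3,8,6,10,2,4,16,18,20,7,11,12]
j=9: data[9]=7 ≤ 12 → i=6, swap data[6],data[9] → [3,8,6,10,2,4,7,18,20,16,11,12]
j=10: data[10]=11 ≤ 12 → i=7, swap data[7],data[10] → [3,8,6,10,2,4,7,11,20,16,18,12]
final swap data[8],data[11] → [3,8,6,10,2,4,7,11,12,16,18,20]; return 8

[3,8,6,10,2,4,7,11,12,16,18,20]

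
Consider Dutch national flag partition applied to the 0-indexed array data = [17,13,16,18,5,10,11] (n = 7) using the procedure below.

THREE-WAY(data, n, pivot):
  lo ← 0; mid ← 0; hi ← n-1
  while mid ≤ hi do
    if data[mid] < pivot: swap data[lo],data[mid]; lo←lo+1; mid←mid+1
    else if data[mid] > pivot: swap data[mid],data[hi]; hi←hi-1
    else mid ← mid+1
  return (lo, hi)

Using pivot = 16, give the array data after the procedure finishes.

lo=0 mid=0 hi=6
17>16: swap(0,6), hi=5 ⇒ [11,13,16,18,5,10,17]
11<16: swap(0,0), lo=1 mid=1 ⇒ [11,13,16,18,5,10,17]
13<16: swap(1,1), lo=2 mid=2 ⇒ [11,13,16,18,5,10,17]
16=16: mid=3
18>16: swap(3,5), hi=4 ⇒ [11,13,16,10,5,18,17]
10<16: swap(2,3), lo=3 mid=4 ⇒ [11,13,10,16,5,18,17]
5<16: swap(3,4), lo=4 mid=5 ⇒ [11,13,10,5,16,18,17]
done. lo=4 hi=4; data=[11,13,10,5,16,18,17]

[11,13,10,5,16,18,17]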